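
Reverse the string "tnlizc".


Input string: 'tnlizc'
Operation: reverse character order
Original order: 't' -> 'n' -> 'l' -> 'i' -> 'z' -> 'c'
Reversed order: 'c' -> 'z' -> 'i' -> 'l' -> 'n' -> 't'
Result: czilnt


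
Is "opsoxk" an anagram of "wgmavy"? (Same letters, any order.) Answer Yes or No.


String 1: 'wgmavy' -> sorted: 'agmvwy'
String 2: 'opsoxk' -> sorted: 'koopsx'
Compare sorted forms: 'agmvwy' != 'koopsx'
Anagram: No


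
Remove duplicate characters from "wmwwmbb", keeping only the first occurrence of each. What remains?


Input: 'wmwwmbb'
Operation: keep first occurrence of each character
Scan: s[0]='w' new -> keep; s[1]='m' new -> keep; s[2]='w' seen -> skip; s[3]='w' seen -> skip; s[4]='m' seen -> skip; s[5]='b' new -> keep; s[6]='b' seen -> skip
Result: wmb


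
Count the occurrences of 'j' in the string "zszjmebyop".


Input string: 'zszjmebyop'
Target character: 'j'
Scan each position: s[3]='j'
Matches found at indices: 3
Total: 1


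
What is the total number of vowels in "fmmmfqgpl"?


Input string: 'fmmmfqgpl'
Operation: count vowels (a, e, i, o, u)
Scan: s[0]='f', s[1]='m', s[2]='m', s[3]='m', s[4]='f', s[5]='q', s[6]='g', s[7]='p', s[8]='l'
Vowels found: 0
Result: 0


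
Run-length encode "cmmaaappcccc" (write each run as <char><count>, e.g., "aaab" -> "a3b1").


Input: 'cmmaaappcccc'
Operation: identify consecutive runs
Runs: 'c' -> c1, 'mm' -> m2, 'aaa' -> a3, 'pp' -> p2, 'cccc' -> c4
Encoded: c1m2a3p2c4


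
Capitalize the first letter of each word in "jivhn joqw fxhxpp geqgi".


Input string: 'jivhn joqw fxhxpp geqgi'
Operation: capitalize first letter of each word
Word transformations: 'jivhn'->'Jivhn', 'joqw'->'Joqw', 'fxhxpp'->'Fxhxpp', 'geqgi'->'Geqgi'
Result: Jivhn Joqw Fxhxpp Geqgi


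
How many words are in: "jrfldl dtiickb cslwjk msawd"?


Input string: 'jrfldl dtiickb cslwjk msawd'
Operation: split by spaces
Words found: 'jrfldl', 'dtiickb', 'cslwjk', 'msawd'
Word count: 4


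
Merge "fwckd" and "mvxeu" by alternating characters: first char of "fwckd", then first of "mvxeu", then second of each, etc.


String 1: 'fwckd'
String 2: 'mvxeu'
Operation: alternate characters
Pairs: 'f'+'m', 'w'+'v', 'c'+'x', 'k'+'e', 'd'+'u'
Result: fmwvcxkedu


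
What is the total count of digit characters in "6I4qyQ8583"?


Input string: '6I4qyQ8583'
Operation: count digit characters (0-9)
Scan: '6'(digit), 'I', '4'(digit), 'q', 'y', 'Q', '8'(digit), '5'(digit), '8'(digit), '3'(digit)
Digits found: 6
Result: 6


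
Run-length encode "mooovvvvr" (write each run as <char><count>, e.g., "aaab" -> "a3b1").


Input: 'mooovvvvr'
Operation: identify consecutive runs
Runs: 'm' -> m1, 'ooo' -> o3, 'vvvv' -> v4, 'r' -> r1
Encoded: m1o3v4r1


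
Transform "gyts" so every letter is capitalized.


Input string: 'gyts'
Operation: convert each letter to uppercase
Mapping: 'g'->'G', 'y'->'Y', 't'->'T', 's'->'S'
Result: GYTS


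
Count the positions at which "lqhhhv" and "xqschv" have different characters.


String 1: 'lqhhhv'
String 2: 'xqschv'
Compare each position: pos 0: 'l'!='x', pos 1: 'q'=='q', pos 2: 'h'!='s', pos 3: 'h'!='c', pos 4: 'h'=='h', pos 5: 'v'=='v'
Differing positions: 3
Hamming distance: 3


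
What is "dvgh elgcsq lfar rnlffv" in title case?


Input string: 'dvgh elgcsq lfar rnlffv'
Operation: capitalize first letter of each word
Word transformations: 'dvgh'->'Dvgh', 'elgcsq'->'Elgcsq', 'lfar'->'Lfar', 'rnlffv'->'Rnlffv'
Result: Dvgh Elgcsq Lfar Rnlffv


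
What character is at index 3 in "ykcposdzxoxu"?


Input string: 'ykcposdzxoxu'
Operation: get character at index 3
Index mapping: s[0]='y', s[1]='k', s[2]='c', s[3]='p'
Result: 'p'


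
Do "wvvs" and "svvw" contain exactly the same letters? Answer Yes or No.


String 1: 'wvvs' -> sorted: 'svvw'
String 2: 'svvw' -> sorted: 'svvw'
Compare sorted forms: 'svvw' == 'svvw'
Anagram: Yes


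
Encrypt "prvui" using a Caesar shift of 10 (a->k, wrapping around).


Input: 'prvui', shift = 10
Operation: for each letter, (position + 10) mod 26
Mapping: 'p'(15+10=25)->'z', 'r'(17+10=27, 27 mod 26=1)->'b', 'v'(21+10=31, 31 mod 26=5)->'f', 'u'(20+10=30, 30 mod 26=4)->'e', 'i'(8+10=18)->'s'
Result: zbfes


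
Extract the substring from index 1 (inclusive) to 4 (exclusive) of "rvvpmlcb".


Input string: 'rvvpmlcb'
Operation: slice [1:4]
Extract characters: s[1]='v', s[2]='v', s[3]='p'
Result: vvp


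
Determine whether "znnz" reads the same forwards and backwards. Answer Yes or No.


Input string: 'znnz'
Reversed: 'znnz'
Compare pairs: s[0]='z' vs s[3]='z' (match), s[1]='n' vs s[2]='n' (match)
Palindrome: Yes


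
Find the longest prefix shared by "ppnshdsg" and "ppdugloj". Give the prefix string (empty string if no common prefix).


String 1: 'ppnshdsg'
String 2: 'ppdugloj'
Compare position by position:
pos 0: 'p' vs 'p' match
pos 1: 'p' vs 'p' match
pos 2: 'n' vs 'd' differ -> stop
Longest common prefix: "pp" (length 2)


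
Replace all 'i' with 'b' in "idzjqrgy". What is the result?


Input string: 'idzjqrgy'
Operation: replace 'i' with 'b'
Positions of 'i': 0
After replacement: bdzjqrgy


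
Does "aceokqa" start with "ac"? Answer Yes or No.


Input string: 'aceokqa'
Prefix to check: 'ac'
First 2 characters of input: 'ac'
Match: True
Result: Yes


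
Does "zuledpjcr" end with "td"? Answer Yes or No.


Input string: 'zuledpjcr'
Suffix to check: 'td'
Last 2 characters of input: 'cr'
Match: False
Result: No


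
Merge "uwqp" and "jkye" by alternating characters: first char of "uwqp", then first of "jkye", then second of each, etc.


String 1: 'uwqp'
String 2: 'jkye'
Operation: alternate characters
Pairs: 'u'+'j', 'w'+'k', 'q'+'y', 'p'+'e'
Result: ujwkqype


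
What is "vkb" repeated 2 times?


Input string: 'vkb'
Operation: repeat 2 times
Concatenation: 'vkb' + 'vkb'
Result: vkbvkb


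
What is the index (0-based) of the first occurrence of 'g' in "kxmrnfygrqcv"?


Input string: 'kxmrnfygrqcv'
Target: 'g'
Scanning left to right: s[0]='k', s[1]='x', s[2]='m', s[3]='r', s[4]='n', s[5]='f', s[6]='y', s[7]='g'
First match at index: 7


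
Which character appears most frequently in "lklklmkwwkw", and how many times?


Input: 'lklklmkwwkw'
Operation: tally each character
Counts: 'k':4, 'l':3, 'm':1, 'w':3
Maximum: 'k' appears 4 times


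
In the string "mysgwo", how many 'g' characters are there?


Input string: 'mysgwo'
Target character: 'g'
Scan each position: s[3]='g'
Matches found at indices: 3
Total: 1


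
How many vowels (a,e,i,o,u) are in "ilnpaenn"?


Input string: 'ilnpaenn'
Operation: count vowels (a, e, i, o, u)
Scan: s[0]='i' (vowel), s[1]='l', s[2]='n', s[3]='p', s[4]='a' (vowel), s[5]='e' (vowel), s[6]='n', s[7]='n'
Vowels found: 3
Result: 3


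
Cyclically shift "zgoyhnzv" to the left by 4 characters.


Input: 'zgoyhnzv', shift = 4
Operation: split at index 4 and swap parts
Front part s[0:4] = 'zgoy'
Back part s[4:] = 'hnzv'
Rotated = back + front = 'hnzv' + 'zgoy'
Result: hnzvzgoy


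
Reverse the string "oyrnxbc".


Input string: 'oyrnxbc'
Operation: reverse character order
Original order: 'o' -> 'y' -> 'r' -> 'n' -> 'x' -> 'b' -> 'c'
Reversed order: 'c' -> 'b' -> 'x' -> 'n' -> 'r' -> 'y' -> 'o'
Result: cbxnryo


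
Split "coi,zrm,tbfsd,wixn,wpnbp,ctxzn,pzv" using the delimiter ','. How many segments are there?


Input string: 'coi,zrm,tbfsd,wixn,wpnbp,ctxzn,pzv'
Delimiter: ','
Split result: 'coi', 'zrm', 'tbfsd', 'wixn', 'wpnbp', 'ctxzn', 'pzv'
Number of parts: 7


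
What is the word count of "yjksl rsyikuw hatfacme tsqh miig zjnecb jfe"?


Input string: 'yjksl rsyikuw hatfacme tsqh miig zjnecb jfe'
Operation: split by spaces
Words found: 'yjksl', 'rsyikuw', 'hatfacme', 'tsqh', 'miig', 'zjnecb', 'jfe'
Word count: 7


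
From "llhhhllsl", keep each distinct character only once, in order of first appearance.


Input: 'llhhhllsl'
Operation: keep first occurrence of each character
Scan: s[0]='l' new -> keep; s[1]='l' seen -> skip; s[2]='h' new -> keep; s[3]='h' seen -> skip; s[4]='h' seen -> skip; s[5]='l' seen -> skip; s[6]='l' seen -> skip; s[7]='s' new -> keep; s[8]='l' seen -> skip
Result: lhs


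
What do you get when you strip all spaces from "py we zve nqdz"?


Input string: 'py we zve nqdz'
Operation: remove all spaces
Words: 'py', 'we', 'zve', 'nqdz'
Join without spaces: pywezvenqdz


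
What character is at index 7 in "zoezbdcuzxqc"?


Input string: 'zoezbdcuzxqc'
Operation: get character at index 7
Index mapping: s[0]='z', s[1]='o', s[2]='e', s[3]='z', s[4]='b', s[5]='d', s[6]='c', s[7]='u'
Result: 'u'


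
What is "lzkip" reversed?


Input string: 'lzkip'
Operation: reverse character order
Original order: 'l' -> 'z' -> 'k' -> 'i' -> 'p'
Reversed order: 'p' -> 'i' -> 'k' -> 'z' -> 'l'
Result: pikzl


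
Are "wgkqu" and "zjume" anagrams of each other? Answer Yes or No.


String 1: 'wgkqu' -> sorted: 'gkquw'
String 2: 'zjume' -> sorted: 'ejmuz'
Compare sorted forms: 'gkquw' != 'ejmuz'
Anagram: No


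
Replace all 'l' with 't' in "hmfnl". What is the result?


Input string: 'hmfnl'
Operation: replace 'l' with 't'
Positions of 'l': 4
After replacement: hmfnt


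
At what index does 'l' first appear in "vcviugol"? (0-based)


Input string: 'vcviugol'
Target: 'l'
Scanning left to right: s[0]='v', s[1]='c', s[2]='v', s[3]='i', s[4]='u', s[5]='g', s[6]='o', s[7]='l'
First match at index: 7


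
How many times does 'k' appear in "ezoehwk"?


Input string: 'ezoehwk'
Target character: 'k'
Scan each position: s[6]='k'
Matches found at indices: 6
Total: 1


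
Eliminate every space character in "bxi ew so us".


Input string: 'bxi ew so us'
Operation: remove all spaces
Words: 'bxi', 'ew', 'so', 'us'
Join without spaces: bxiewsous


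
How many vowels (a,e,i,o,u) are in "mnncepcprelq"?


Input string: 'mnncepcprelq'
Operation: count vowels (a, e, i, o, u)
Scan: s[0]='m', s[1]='n', s[2]='n', s[3]='c', s[4]='e' (vowel), s[5]='p', s[6]='c', s[7]='p', s[8]='r', s[9]='e' (vowel), s[10]='l', s[11]='q'
Vowels found: 2
Result: 2


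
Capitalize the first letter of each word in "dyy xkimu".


Input string: 'dyy xkimu'
Operation: capitalize first letter of each word
Word transformations: 'dyy'->'Dyy', 'xkimu'->'Xkimu'
Result: Dyy Xkimu


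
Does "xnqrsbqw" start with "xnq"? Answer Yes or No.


Input string: 'xnqrsbqw'
Prefix to check: 'xnq'
First 3 characters of input: 'xnq'
Match: True
Result: Yes


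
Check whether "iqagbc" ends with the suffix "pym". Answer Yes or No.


Input string: 'iqagbc'
Suffix to check: 'pym'
Last 3 characters of input: 'gbc'
Match: False
Result: No


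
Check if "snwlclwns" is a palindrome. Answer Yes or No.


Input string: 'snwlclwns'
Reversed: 'snwlclwns'
Compare pairs: s[0]='s' vs s[8]='s' (match), s[1]='n' vs s[7]='n' (match), s[2]='w' vs s[6]='w' (match), s[3]='l' vs s[5]='l' (match)
Palindrome: Yes


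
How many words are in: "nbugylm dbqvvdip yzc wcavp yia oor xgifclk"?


Input string: 'nbugylm dbqvvdip yzc wcavp yia oor xgifclk'
Operation: split by spaces
Words found: 'nbugylm', 'dbqvvdip', 'yzc', 'wcavp', 'yia', 'oor', 'xgifclk'
Word count: 7


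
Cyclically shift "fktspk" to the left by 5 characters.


Input: 'fktspk', shift = 5
Operation: split at index 5 and swap parts
Front part s[0:5] = 'fktsp'
Back part s[5:] = 'k'
Rotated = back + front = 'k' + 'fktsp'
Result: kfktsp


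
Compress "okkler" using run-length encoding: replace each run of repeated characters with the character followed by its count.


Input: 'okkler'
Operation: identify consecutive runs
Runs: 'o' -> o1, 'kk' -> k2, 'l' -> l1, 'e' -> e1, 'r' -> r1
Encoded: o1k2l1e1r1


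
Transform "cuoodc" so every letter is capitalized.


Input string: 'cuoodc'
Operation: convert each letter to uppercase
Mapping: 'c'->'C', 'u'->'U', 'o'->'O', 'o'->'O', 'd'->'D', 'c'->'C'
Result: CUOODC


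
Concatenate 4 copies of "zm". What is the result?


Input string: 'zm'
Operation: repeat 4 times
Concatenation: 'zm' + 'zm' + 'zm' + 'zm'
Result: zmzmzmzm


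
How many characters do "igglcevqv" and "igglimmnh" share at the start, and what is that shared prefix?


String 1: 'igglcevqv'
String 2: 'igglimmnh'
Compare position by position:
pos 0: 'i' vs 'i' match
pos 1: 'g' vs 'g' match
pos 2: 'g' vs 'g' match
pos 3: 'l' vs 'l' match
pos 4: 'c' vs 'i' differ -> stop
Longest common prefix: "iggl" (length 4)


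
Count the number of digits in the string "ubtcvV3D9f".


Input string: 'ubtcvV3D9f'
Operation: count digit characters (0-9)
Scan: 'u', 'b', 't', 'c', 'v', 'V', '3'(digit), 'D', '9'(digit), 'f'
Digits found: 2
Result: 2


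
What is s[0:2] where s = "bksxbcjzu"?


Input string: 'bksxbcjzu'
Operation: slice [0:2]
Extract characters: s[0]='b', s[1]='k'
Result: bk


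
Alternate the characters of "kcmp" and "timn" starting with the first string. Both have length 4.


String 1: 'kcmp'
String 2: 'timn'
Operation: alternate characters
Pairs: 'k'+'t', 'c'+'i', 'm'+'m', 'p'+'n'
Result: ktcimmpn


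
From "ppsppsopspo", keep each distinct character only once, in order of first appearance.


Input: 'ppsppsopspo'
Operation: keep first occurrence of each character
Scan: s[0]='p' new -> keep; s[1]='p' seen -> skip; s[2]='s' new -> keep; s[3]='p' seen -> skip; s[4]='p' seen -> skip; s[5]='s' seen -> skip; s[6]='o' new -> keep; s[7]='p' seen -> skip; s[8]='s' seen -> skip; s[9]='p' seen -> skip; s[10]='o' seen -> skip
Result: pso


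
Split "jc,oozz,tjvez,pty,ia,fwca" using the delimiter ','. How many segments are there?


Input string: 'jc,oozz,tjvez,pty,ia,fwca'
Delimiter: ','
Split result: 'jc', 'oozz', 'tjvez', 'pty', 'ia', 'fwca'
Number of parts: 6


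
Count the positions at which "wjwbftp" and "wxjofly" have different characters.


String 1: 'wjwbftp'
String 2: 'wxjofly'
Compare each position: pos 0: 'w'=='w', pos 1: 'j'!='x', pos 2: 'w'!='j', pos 3: 'b'!='o', pos 4: 'f'=='f', pos 5: 't'!='l', pos 6: 'p'!='y'
Differing positions: 5
Hamming distance: 5


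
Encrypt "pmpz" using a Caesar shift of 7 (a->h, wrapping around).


Input: 'pmpz', shift = 7
Operation: for each letter, (position + 7) mod 26
Mapping: 'p'(15+7=22)->'w', 'm'(12+7=19)->'t', 'p'(15+7=22)->'w', 'z'(25+7=32, 32 mod 26=6)->'g'
Result: wtwg


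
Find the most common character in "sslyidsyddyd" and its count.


Input: 'sslyidsyddyd'
Operation: tally each character
Counts: 'd':4, 'i':1, 'l':1, 's':3, 'y':3
Maximum: 'd' appears 4 times


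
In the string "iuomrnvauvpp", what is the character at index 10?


Input string: 'iuomrnvauvpp'
Operation: get character at index 10
Index mapping: s[0]='i', s[1]='u', s[2]='o', s[3]='m', s[4]='r', s[5]='n', s[6]='v', s[7]='a', s[8]='u', s[9]='v', s[10]='p'
Result: 'p'


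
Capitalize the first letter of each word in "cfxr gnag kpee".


Input string: 'cfxr gnag kpee'
Operation: capitalize first letter of each word
Word transformations: 'cfxr'->'Cfxr', 'gnag'->'Gnag', 'kpee'->'Kpee'
Result: Cfxr Gnag Kpee


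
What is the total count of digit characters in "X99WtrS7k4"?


Input string: 'X99WtrS7k4'
Operation: count digit characters (0-9)
Scan: 'X', '9'(digit), '9'(digit), 'W', 't', 'r', 'S', '7'(digit), 'k', '4'(digit)
Digits found: 4
Result: 4


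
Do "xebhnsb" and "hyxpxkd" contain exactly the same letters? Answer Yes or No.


String 1: 'xebhnsb' -> sorted: 'bbehnsx'
String 2: 'hyxpxkd' -> sorted: 'dhkpxxy'
Compare sorted forms: 'bbehnsx' != 'dhkpxxy'
Anagram: No


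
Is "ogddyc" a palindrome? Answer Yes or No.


Input string: 'ogddyc'
Reversed: 'cyddgo'
Compare pairs: s[0]='o' vs s[5]='c' (mismatch), s[1]='g' vs s[4]='y' (mismatch), s[2]='d' vs s[3]='d' (match)
Palindrome: No


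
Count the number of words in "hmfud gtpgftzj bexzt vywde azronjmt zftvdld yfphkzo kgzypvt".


Input string: 'hmfud gtpgftzj bexzt vywde azronjmt zftvdld yfphkzo kgzypvt'
Operation: split by spaces
Words found: 'hmfud', 'gtpgftzj', 'bexzt', 'vywde', 'azronjmt', 'zftvdld', 'yfphkzo', 'kgzypvt'
Word count: 8


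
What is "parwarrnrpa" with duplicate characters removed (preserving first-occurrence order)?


Input: 'parwarrnrpa'
Operation: keep first occurrence of each character
Scan: s[0]='p' new -> keep; s[1]='a' new -> keep; s[2]='r' new -> keep; s[3]='w' new -> keep; s[4]='a' seen -> skip; s[5]='r' seen -> skip; s[6]='r' seen -> skip; s[7]='n' new -> keep; s[8]='r' seen -> skip; s[9]='p' seen -> skip; s[10]='a' seen -> skip
Result: parwn


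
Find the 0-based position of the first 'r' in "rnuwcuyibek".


Input string: 'rnuwcuyibek'
Target: 'r'
Scanning left to right: s[0]='r'
First match at index: 0


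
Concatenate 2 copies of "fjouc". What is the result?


Input string: 'fjouc'
Operation: repeat 2 times
Concatenation: 'fjouc' + 'fjouc'
Result: fjoucfjouc


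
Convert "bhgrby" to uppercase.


Input string: 'bhgrby'
Operation: convert each letter to uppercase
Mapping: 'b'->'B', 'h'->'H', 'g'->'G', 'r'->'R', 'b'->'B', 'y'->'Y'
Result: BHGRBY


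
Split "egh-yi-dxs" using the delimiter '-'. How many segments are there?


Input string: 'egh-yi-dxs'
Delimiter: '-'
Split result: 'egh', 'yi', 'dxs'
Number of parts: 3


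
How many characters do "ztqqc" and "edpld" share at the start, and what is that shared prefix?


String 1: 'ztqqc'
String 2: 'edpld'
Compare position by position:
pos 0: 'z' vs 'e' differ -> stop
Longest common prefix: "" (length 0)


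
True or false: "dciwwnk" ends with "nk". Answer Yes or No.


Input string: 'dciwwnk'
Suffix to check: 'nk'
Last 2 characters of input: 'nk'
Match: True
Result: Yes


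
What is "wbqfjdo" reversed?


Input string: 'wbqfjdo'
Operation: reverse character order
Original order: 'w' -> 'b' -> 'q' -> 'f' -> 'j' -> 'd' -> 'o'
Reversed order: 'o' -> 'd' -> 'j' -> 'f' -> 'q' -> 'b' -> 'w'
Result: odjfqbw


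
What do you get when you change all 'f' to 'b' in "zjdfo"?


Input string: 'zjdfo'
Operation: replace 'f' with 'b'
Positions of 'f': 3
After replacement: zjdbo


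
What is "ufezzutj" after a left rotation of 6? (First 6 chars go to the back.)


Input: 'ufezzutj', shift = 6
Operation: split at index 6 and swap parts
Front part s[0:6] = 'ufezzu'
Back part s[6:] = 'tj'
Rotated = back + front = 'tj' + 'ufezzu'
Result: tjufezzu


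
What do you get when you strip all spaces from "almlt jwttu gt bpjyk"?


Input string: 'almlt jwttu gt bpjyk'
Operation: remove all spaces
Words: 'almlt', 'jwttu', 'gt', 'bpjyk'
Join without spaces: almltjwttugtbpjyk


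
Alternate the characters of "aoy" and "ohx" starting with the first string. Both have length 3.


String 1: 'aoy'
String 2: 'ohx'
Operation: alternate characters
Pairs: 'a'+'o', 'o'+'h', 'y'+'x'
Result: aoohyx


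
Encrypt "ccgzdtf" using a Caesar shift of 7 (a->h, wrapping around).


Input: 'ccgzdtf', shift = 7
Operation: for each letter, (position + 7) mod 26
Mapping: 'c'(2+7=9)->'j', 'c'(2+7=9)->'j', 'g'(6+7=13)->'n', 'z'(25+7=32, 32 mod 26=6)->'g', 'd'(3+7=10)->'k', 't'(19+7=26, 26 mod 26=0)->'a', 'f'(5+7=12)->'m'
Result: jjngkam


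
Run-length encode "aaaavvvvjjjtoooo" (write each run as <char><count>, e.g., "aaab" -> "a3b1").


Input: 'aaaavvvvjjjtoooo'
Operation: identify consecutive runs
Runs: 'aaaa' -> a4, 'vvvv' -> v4, 'jjj' -> j3, 't' -> t1, 'oooo' -> o4
Encoded: a4v4j3t1o4


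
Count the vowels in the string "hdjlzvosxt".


Input string: 'hdjlzvosxt'
Operation: count vowels (a, e, i, o, u)
Scan: s[0]='h', s[1]='d', s[2]='j', s[3]='l', s[4]='z', s[5]='v', s[6]='o' (vowel), s[7]='s', s[8]='x', s[9]='t'
Vowels found: 1
Result: 1


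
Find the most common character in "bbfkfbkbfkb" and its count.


Input: 'bbfkfbkbfkb'
Operation: tally each character
Counts: 'b':5, 'f':3, 'k':3
Maximum: 'b' appears 5 times


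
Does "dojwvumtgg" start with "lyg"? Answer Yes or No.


Input string: 'dojwvumtgg'
Prefix to check: 'lyg'
First 3 characters of input: 'doj'
Match: False
Result: No


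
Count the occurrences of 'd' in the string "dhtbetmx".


Input string: 'dhtbetmx'
Target character: 'd'
Scan each position: s[0]='d'
Matches found at indices: 0
Total: 1


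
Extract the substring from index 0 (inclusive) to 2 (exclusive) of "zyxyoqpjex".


Input string: 'zyxyoqpjex'
Operation: slice [0:2]
Extract characters: s[0]='z', s[1]='y'
Result: zy


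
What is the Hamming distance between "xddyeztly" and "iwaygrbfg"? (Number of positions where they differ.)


String 1: 'xddyeztly'
String 2: 'iwaygrbfg'
Compare each position: pos 0: 'x'!='i', pos 1: 'd'!='w', pos 2: 'd'!='a', pos 3: 'y'=='y', pos 4: 'e'!='g', pos 5: 'z'!='r', pos 6: 't'!='b', pos 7: 'l'!='f', pos 8: 'y'!='g'
Differing positions: 8
Hamming distance: 8


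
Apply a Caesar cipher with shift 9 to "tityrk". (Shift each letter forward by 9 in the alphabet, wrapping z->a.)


Input: 'tityrk', shift = 9
Operation: for each letter, (position + 9) mod 26
Mapping: 't'(19+9=28, 28 mod 26=2)->'c', 'i'(8+9=17)->'r', 't'(19+9=28, 28 mod 26=2)->'c', 'y'(24+9=33, 33 mod 26=7)->'h', 'r'(17+9=26, 26 mod 26=0)->'a', 'k'(10+9=19)->'t'
Result: crchat


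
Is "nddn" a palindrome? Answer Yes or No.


Input string: 'nddn'
Reversed: 'nddn'
Compare pairs: s[0]='n' vs s[3]='n' (match), s[1]='d' vs s[2]='d' (match)
Palindrome: Yes


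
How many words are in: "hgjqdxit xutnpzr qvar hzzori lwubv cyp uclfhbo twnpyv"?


Input string: 'hgjqdxit xutnpzr qvar hzzori lwubv cyp uclfhbo twnpyv'
Operation: split by spaces
Words found: 'hgjqdxit', 'xutnpzr', 'qvar', 'hzzori', 'lwubv', 'cyp', 'uclfhbo', 'twnpyv'
Word count: 8


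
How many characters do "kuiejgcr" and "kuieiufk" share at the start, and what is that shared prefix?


String 1: 'kuiejgcr'
String 2: 'kuieiufk'
Compare position by position:
pos 0: 'k' vs 'k' match
pos 1: 'u' vs 'u' match
pos 2: 'i' vs 'i' match
pos 3: 'e' vs 'e' match
pos 4: 'j' vs 'i' differ -> stop
Longest common prefix: "kuie" (length 4)


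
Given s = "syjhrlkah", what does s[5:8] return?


Input string: 'syjhrlkah'
Operation: slice [5:8]
Extract characters: s[5]='l', s[6]='k', s[7]='a'
Result: lka


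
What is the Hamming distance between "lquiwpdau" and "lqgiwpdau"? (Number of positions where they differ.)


String 1: 'lquiwpdau'
String 2: 'lqgiwpdau'
Compare each position: pos 0: 'l'=='l', pos 1: 'q'=='q', pos 2: 'u'!='g', pos 3: 'i'=='i', pos 4: 'w'=='w', pos 5: 'p'=='p', pos 6: 'd'=='d', pos 7: 'a'=='a', pos 8: 'u'=='u'
Differing positions: 1
Hamming distance: 1


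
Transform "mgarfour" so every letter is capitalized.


Input string: 'mgarfour'
Operation: convert each letter to uppercase
Mapping: 'm'->'M', 'g'->'G', 'a'->'A', 'r'->'R', 'f'->'F', 'o'->'O', 'u'->'U', 'r'->'R'
Result: MGARFOUR


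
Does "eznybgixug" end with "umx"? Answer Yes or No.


Input string: 'eznybgixug'
Suffix to check: 'umx'
Last 3 characters of input: 'xug'
Match: False
Result: No


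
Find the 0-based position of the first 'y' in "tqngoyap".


Input string: 'tqngoyap'
Target: 'y'
Scanning left to right: s[0]='t', s[1]='q', s[2]='n', s[3]='g', s[4]='o', s[5]='y'
First match at index: 5


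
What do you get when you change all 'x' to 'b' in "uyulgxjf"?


Input string: 'uyulgxjf'
Operation: replace 'x' with 'b'
Positions of 'x': 5
After replacement: uyulgbjf


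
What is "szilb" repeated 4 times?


Input string: 'szilb'
Operation: repeat 4 times
Concatenation: 'szilb' + 'szilb' + 'szilb' + 'szilb'
Result: szilbszilbszilbszilb


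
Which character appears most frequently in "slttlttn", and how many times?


Input: 'slttlttn'
Operation: tally each character
Counts: 'l':2, 'n':1, 's':1, 't':4
Maximum: 't' appears 4 times


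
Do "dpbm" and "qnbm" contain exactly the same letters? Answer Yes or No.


String 1: 'dpbm' -> sorted: 'bdmp'
String 2: 'qnbm' -> sorted: 'bmnq'
Compare sorted forms: 'bdmp' != 'bmnq'
Anagram: No


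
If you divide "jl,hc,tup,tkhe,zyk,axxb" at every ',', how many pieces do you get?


Input string: 'jl,hc,tup,tkhe,zyk,axxb'
Delimiter: ','
Split result: 'jl', 'hc', 'tup', 'tkhe', 'zyk', 'axxb'
Number of parts: 6


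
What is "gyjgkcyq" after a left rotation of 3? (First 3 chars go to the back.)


Input: 'gyjgkcyq', shift = 3
Operation: split at index 3 and swap parts
Front part s[0:3] = 'gyj'
Back part s[3:] = 'gkcyq'
Rotated = back + front = 'gkcyq' + 'gyj'
Result: gkcyqgyj


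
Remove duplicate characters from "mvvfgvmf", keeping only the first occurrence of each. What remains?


Input: 'mvvfgvmf'
Operation: keep first occurrence of each character
Scan: s[0]='m' new -> keep; s[1]='v' new -> keep; s[2]='v' seen -> skip; s[3]='f' new -> keep; s[4]='g' new -> keep; s[5]='v' seen -> skip; s[6]='m' seen -> skip; s[7]='f' seen -> skip
Result: mvfg


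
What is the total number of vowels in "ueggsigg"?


Input string: 'ueggsigg'
Operation: count vowels (a, e, i, o, u)
Scan: s[0]='u' (vowel), s[1]='e' (vowel), s[2]='g', s[3]='g', s[4]='s', s[5]='i' (vowel), s[6]='g', s[7]='g'
Vowels found: 3
Result: 3


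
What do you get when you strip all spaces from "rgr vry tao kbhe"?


Input string: 'rgr vry tao kbhe'
Operation: remove all spaces
Words: 'rgr', 'vry', 'tao', 'kbhe'
Join without spaces: rgrvrytaokbhe


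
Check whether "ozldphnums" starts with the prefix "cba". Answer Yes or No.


Input string: 'ozldphnums'
Prefix to check: 'cba'
First 3 characters of input: 'ozl'
Match: False
Result: No


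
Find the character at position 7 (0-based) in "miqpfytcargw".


Input string: 'miqpfytcargw'
Operation: get character at index 7
Index mapping: s[0]='m', s[1]='i', s[2]='q', s[3]='p', s[4]='f', s[5]='y', s[6]='t', s[7]='c'
Result: 'c'


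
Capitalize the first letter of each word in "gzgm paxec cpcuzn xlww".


Input string: 'gzgm paxec cpcuzn xlww'
Operation: capitalize first letter of each word
Word transformations: 'gzgm'->'Gzgm', 'paxec'->'Paxec', 'cpcuzn'->'Cpcuzn', 'xlww'->'Xlww'
Result: Gzgm Paxec Cpcuzn Xlww


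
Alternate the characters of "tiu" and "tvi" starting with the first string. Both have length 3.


String 1: 'tiu'
String 2: 'tvi'
Operation: alternate characters
Pairs: 't'+'t', 'i'+'v', 'u'+'i'
Result: ttivui


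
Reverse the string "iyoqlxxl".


Input string: 'iyoqlxxl'
Operation: reverse character order
Original order: 'i' -> 'y' -> 'o' -> 'q' -> 'l' -> 'x' -> 'x' -> 'l'
Reversed order: 'l' -> 'x' -> 'x' -> 'l' -> 'q' -> 'o' -> 'y' -> 'i'
Result: lxxlqoyi


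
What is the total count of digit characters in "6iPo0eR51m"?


Input string: '6iPo0eR51m'
Operation: count digit characters (0-9)
Scan: '6'(digit), 'i', 'P', 'o', '0'(digit), 'e', 'R', '5'(digit), '1'(digit), 'm'
Digits found: 4
Result: 4


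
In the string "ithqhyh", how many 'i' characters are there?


Input string: 'ithqhyh'
Target character: 'i'
Scan each position: s[0]='i'
Matches found at indices: 0
Total: 1


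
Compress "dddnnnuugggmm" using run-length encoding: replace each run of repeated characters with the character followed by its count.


Input: 'dddnnnuugggmm'
Operation: identify consecutive runs
Runs: 'ddd' -> d3, 'nnn' -> n3, 'uu' -> u2, 'ggg' -> g3, 'mm' -> m2
Encoded: d3n3u2g3m2


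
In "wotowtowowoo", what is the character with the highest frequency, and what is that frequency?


Input: 'wotowtowowoo'
Operation: tally each character
Counts: 'o':6, 't':2, 'w':4
Maximum: 'o' appears 6 times


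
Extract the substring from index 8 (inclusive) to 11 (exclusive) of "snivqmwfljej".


Input string: 'snivqmwfljej'
Operation: slice [8:11]
Extract characters: s[8]='l', s[9]='j', s[10]='e'
Result: lje


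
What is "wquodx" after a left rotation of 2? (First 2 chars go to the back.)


Input: 'wquodx', shift = 2
Operation: split at index 2 and swap parts
Front part s[0:2] = 'wq'
Back part s[2:] = 'uodx'
Rotated = back + front = 'uodx' + 'wq'
Result: uodxwq


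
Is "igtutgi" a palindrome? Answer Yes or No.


Input string: 'igtutgi'
Reversed: 'igtutgi'
Compare pairs: s[0]='i' vs s[6]='i' (match), s[1]='g' vs s[5]='g' (match), s[2]='t' vs s[4]='t' (match)
Palindrome: Yes


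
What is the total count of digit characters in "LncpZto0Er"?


Input string: 'LncpZto0Er'
Operation: count digit characters (0-9)
Scan: 'L', 'n', 'c', 'p', 'Z', 't', 'o', '0'(digit), 'E', 'r'
Digits found: 1
Result: 1


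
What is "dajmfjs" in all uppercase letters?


Input string: 'dajmfjs'
Operation: convert each letter to uppercase
Mapping: 'd'->'D', 'a'->'A', 'j'->'J', 'm'->'M', 'f'->'F', 'j'->'J', 's'->'S'
Result: DAJMFJS


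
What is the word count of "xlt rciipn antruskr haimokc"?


Input string: 'xlt rciipn antruskr haimokc'
Operation: split by spaces
Words found: 'xlt', 'rciipn', 'antruskr', 'haimokc'
Word count: 4


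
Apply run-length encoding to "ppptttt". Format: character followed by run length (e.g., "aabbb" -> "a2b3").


Input: 'ppptttt'
Operation: identify consecutive runs
Runs: 'ppp' -> p3, 'tttt' -> t4
Encoded: p3t4


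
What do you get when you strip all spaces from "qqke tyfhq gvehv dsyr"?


Input string: 'qqke tyfhq gvehv dsyr'
Operation: remove all spaces
Words: 'qqke', 'tyfhq', 'gvehv', 'dsyr'
Join without spaces: qqketyfhqgvehvdsyr


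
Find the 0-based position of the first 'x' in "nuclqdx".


Input string: 'nuclqdx'
Target: 'x'
Scanning left to right: s[0]='n', s[1]='u', s[2]='c', s[3]='l', s[4]='q', s[5]='d', s[6]='x'
First match at index: 6


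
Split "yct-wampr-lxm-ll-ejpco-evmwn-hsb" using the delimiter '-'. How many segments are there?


Input string: 'yct-wampr-lxm-ll-ejpco-evmwn-hsb'
Delimiter: '-'
Split result: 'yct', 'wampr', 'lxm', 'll', 'ejpco', 'evmwn', 'hsb'
Number of parts: 7


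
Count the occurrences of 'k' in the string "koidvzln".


Input string: 'koidvzln'
Target character: 'k'
Scan each position: s[0]='k'
Matches found at indices: 0
Total: 1


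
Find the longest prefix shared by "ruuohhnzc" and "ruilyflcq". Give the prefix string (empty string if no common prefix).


String 1: 'ruuohhnzc'
String 2: 'ruilyflcq'
Compare position by position:
pos 0: 'r' vs 'r' match
pos 1: 'u' vs 'u' match
pos 2: 'u' vs 'i' differ -> stop
Longest common prefix: "ru" (length 2)


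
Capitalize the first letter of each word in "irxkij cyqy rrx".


Input string: 'irxkij cyqy rrx'
Operation: capitalize first letter of each word
Word transformations: 'irxkij'->'Irxkij', 'cyqy'->'Cyqy', 'rrx'->'Rrx'
Result: Irxkij Cyqy Rrx


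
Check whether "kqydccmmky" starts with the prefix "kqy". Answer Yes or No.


Input string: 'kqydccmmky'
Prefix to check: 'kqy'
First 3 characters of input: 'kqy'
Match: True
Result: Yes


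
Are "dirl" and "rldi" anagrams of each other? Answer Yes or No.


String 1: 'dirl' -> sorted: 'dilr'
String 2: 'rldi' -> sorted: 'dilr'
Compare sorted forms: 'dilr' == 'dilr'
Anagram: Yes


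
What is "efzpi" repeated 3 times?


Input string: 'efzpi'
Operation: repeat 3 times
Concatenation: 'efzpi' + 'efzpi' + 'efzpi'
Result: efzpiefzpiefzpi


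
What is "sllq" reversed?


Input string: 'sllq'
Operation: reverse character order
Original order: 's' -> 'l' -> 'l' -> 'q'
Reversed order: 'q' -> 'l' -> 'l' -> 's'
Result: qlls


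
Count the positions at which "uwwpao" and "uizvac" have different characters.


String 1: 'uwwpao'
String 2: 'uizvac'
Compare each position: pos 0: 'u'=='u', pos 1: 'w'!='i', pos 2: 'w'!='z', pos 3: 'p'!='v', pos 4: 'a'=='a', pos 5: 'o'!='c'
Differing positions: 4
Hamming distance: 4


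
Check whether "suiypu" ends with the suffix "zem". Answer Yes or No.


Input string: 'suiypu'
Suffix to check: 'zem'
Last 3 characters of input: 'ypu'
Match: False
Result: No


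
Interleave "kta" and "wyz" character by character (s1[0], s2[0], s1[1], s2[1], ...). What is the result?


String 1: 'kta'
String 2: 'wyz'
Operation: alternate characters
Pairs: 'k'+'w', 't'+'y', 'a'+'z'
Result: kwtyaz


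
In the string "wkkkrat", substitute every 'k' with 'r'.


Input string: 'wkkkrat'
Operation: replace 'k' with 'r'
Positions of 'k': 1, 2, 3
After replacement: wrrrrat


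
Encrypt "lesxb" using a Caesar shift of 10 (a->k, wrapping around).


Input: 'lesxb', shift = 10
Operation: for each letter, (position + 10) mod 26
Mapping: 'l'(11+10=21)->'v', 'e'(4+10=14)->'o', 's'(18+10=28, 28 mod 26=2)->'c', 'x'(23+10=33, 33 mod 26=7)->'h', 'b'(1+10=11)->'l'
Result: vochl


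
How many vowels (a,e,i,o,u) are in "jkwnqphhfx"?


Input string: 'jkwnqphhfx'
Operation: count vowels (a, e, i, o, u)
Scan: s[0]='j', s[1]='k', s[2]='w', s[3]='n', s[4]='q', s[5]='p', s[6]='h', s[7]='h', s[8]='f', s[9]='x'
Vowels found: 0
Result: 0


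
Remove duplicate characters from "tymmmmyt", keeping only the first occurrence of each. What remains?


Input: 'tymmmmyt'
Operation: keep first occurrence of each character
Scan: s[0]='t' new -> keep; s[1]='y' new -> keep; s[2]='m' new -> keep; s[3]='m' seen -> skip; s[4]='m' seen -> skip; s[5]='m' seen -> skip; s[6]='y' seen -> skip; s[7]='t' seen -> skip
Result: tym


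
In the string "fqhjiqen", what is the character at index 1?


Input string: 'fqhjiqen'
Operation: get character at index 1
Index mapping: s[0]='f', s[1]='q'
Result: 'q'


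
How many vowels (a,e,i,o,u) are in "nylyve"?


Input string: 'nylyve'
Operation: count vowels (a, e, i, o, u)
Scan: s[0]='n', s[1]='y', s[2]='l', s[3]='y', s[4]='v', s[5]='e' (vowel)
Vowels found: 1
Result: 1


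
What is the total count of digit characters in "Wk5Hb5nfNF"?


Input string: 'Wk5Hb5nfNF'
Operation: count digit characters (0-9)
Scan: 'W', 'k', '5'(digit), 'H', 'b', '5'(digit), 'n', 'f', 'N', 'F'
Digits found: 2
Result: 2


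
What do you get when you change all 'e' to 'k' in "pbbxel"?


Input string: 'pbbxel'
Operation: replace 'e' with 'k'
Positions of 'e': 4
After replacement: pbbxkl


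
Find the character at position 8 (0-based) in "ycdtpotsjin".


Input string: 'ycdtpotsjin'
Operation: get character at index 8
Index mapping: s[0]='y', s[1]='c', s[2]='d', s[3]='t', s[4]='p', s[5]='o', s[6]='t', s[7]='s', s[8]='j'
Result: 'j'


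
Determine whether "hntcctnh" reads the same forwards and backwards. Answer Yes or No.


Input string: 'hntcctnh'
Reversed: 'hntcctnh'
Compare pairs: s[0]='h' vs s[7]='h' (match), s[1]='n' vs s[6]='n' (match), s[2]='t' vs s[5]='t' (match), s[3]='c' vs s[4]='c' (match)
Palindrome: Yes


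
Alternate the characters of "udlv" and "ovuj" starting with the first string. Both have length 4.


String 1: 'udlv'
String 2: 'ovuj'
Operation: alternate characters
Pairs: 'u'+'o', 'd'+'v', 'l'+'u', 'v'+'j'
Result: uodvluvj


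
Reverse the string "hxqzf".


Input string: 'hxqzf'
Operation: reverse character order
Original order: 'h' -> 'x' -> 'q' -> 'z' -> 'f'
Reversed order: 'f' -> 'z' -> 'q' -> 'x' -> 'h'
Result: fzqxh


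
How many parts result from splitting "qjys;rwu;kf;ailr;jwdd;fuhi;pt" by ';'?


Input string: 'qjys;rwu;kf;ailr;jwdd;fuhi;pt'
Delimiter: ';'
Split result: 'qjys', 'rwu', 'kf', 'ailr', 'jwdd', 'fuhi', 'pt'
Number of parts: 7


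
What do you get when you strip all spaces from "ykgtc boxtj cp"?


Input string: 'ykgtc boxtj cp'
Operation: remove all spaces
Words: 'ykgtc', 'boxtj', 'cp'
Join without spaces: ykgtcboxtjcp


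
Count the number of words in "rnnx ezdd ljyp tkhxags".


Input string: 'rnnx ezdd ljyp tkhxags'
Operation: split by spaces
Words found: 'rnnx', 'ezdd', 'ljyp', 'tkhxags'
Word count: 4


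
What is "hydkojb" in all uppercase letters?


Input string: 'hydkojb'
Operation: convert each letter to uppercase
Mapping: 'h'->'H', 'y'->'Y', 'd'->'D', 'k'->'K', 'o'->'O', 'j'->'J', 'b'->'B'
Result: HYDKOJB


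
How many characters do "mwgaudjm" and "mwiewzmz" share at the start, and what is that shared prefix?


String 1: 'mwgaudjm'
String 2: 'mwiewzmz'
Compare position by position:
pos 0: 'm' vs 'm' match
pos 1: 'w' vs 'w' match
pos 2: 'g' vs 'i' differ -> stop
Longest common prefix: "mw" (length 2)


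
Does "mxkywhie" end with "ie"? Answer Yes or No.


Input string: 'mxkywhie'
Suffix to check: 'ie'
Last 2 characters of input: 'ie'
Match: True
Result: Yes


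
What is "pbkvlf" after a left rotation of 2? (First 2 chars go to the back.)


Input: 'pbkvlf', shift = 2
Operation: split at index 2 and swap parts
Front part s[0:2] = 'pb'
Back part s[2:] = 'kvlf'
Rotated = back + front = 'kvlf' + 'pb'
Result: kvlfpb


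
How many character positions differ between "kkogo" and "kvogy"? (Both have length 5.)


String 1: 'kkogo'
String 2: 'kvogy'
Compare each position: pos 0: 'k'=='k', pos 1: 'k'!='v', pos 2: 'o'=='o', pos 3: 'g'=='g', pos 4: 'o'!='y'
Differing positions: 2
Hamming distance: 2


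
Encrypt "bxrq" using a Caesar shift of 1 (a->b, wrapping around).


Input: 'bxrq', shift = 1
Operation: for each letter, (position + 1) mod 26
Mapping: 'b'(1+1=2)->'c', 'x'(23+1=24)->'y', 'r'(17+1=18)->'s', 'q'(16+1=17)->'r'
Result: cysr


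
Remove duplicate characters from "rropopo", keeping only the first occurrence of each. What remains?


Input: 'rropopo'
Operation: keep first occurrence of each character
Scan: s[0]='r' new -> keep; s[1]='r' seen -> skip; s[2]='o' new -> keep; s[3]='p' new -> keep; s[4]='o' seen -> skip; s[5]='p' seen -> skip; s[6]='o' seen -> skip
Result: rop


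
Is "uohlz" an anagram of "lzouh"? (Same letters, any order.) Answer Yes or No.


String 1: 'lzouh' -> sorted: 'hlouz'
String 2: 'uohlz' -> sorted: 'hlouz'
Compare sorted forms: 'hlouz' == 'hlouz'
Anagram: Yes


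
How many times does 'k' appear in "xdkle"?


Input string: 'xdkle'
Target character: 'k'
Scan each position: s[2]='k'
Matches found at indices: 2
Total: 1


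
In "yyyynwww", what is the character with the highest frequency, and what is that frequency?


Input: 'yyyynwww'
Operation: tally each character
Counts: 'n':1, 'w':3, 'y':4
Maximum: 'y' appears 4 times


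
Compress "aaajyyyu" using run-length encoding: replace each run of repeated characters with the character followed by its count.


Input: 'aaajyyyu'
Operation: identify consecutive runs
Runs: 'aaa' -> a3, 'j' -> j1, 'yyy' -> y3, 'u' -> u1
Encoded: a3j1y3u1


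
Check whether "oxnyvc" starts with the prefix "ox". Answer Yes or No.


Input string: 'oxnyvc'
Prefix to check: 'ox'
First 2 characters of input: 'ox'
Match: True
Result: Yes


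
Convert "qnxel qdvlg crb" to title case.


Input string: 'qnxel qdvlg crb'
Operation: capitalize first letter of each word
Word transformations: 'qnxel'->'Qnxel', 'qdvlg'->'Qdvlg', 'crb'->'Crb'
Result: Qnxel Qdvlg Crb


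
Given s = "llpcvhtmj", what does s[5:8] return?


Input string: 'llpcvhtmj'
Operation: slice [5:8]
Extract characters: s[5]='h', s[6]='t', s[7]='m'
Result: htm


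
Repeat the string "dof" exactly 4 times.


Input string: 'dof'
Operation: repeat 4 times
Concatenation: 'dof' + 'dof' + 'dof' + 'dof'
Result: dofdofdofdof


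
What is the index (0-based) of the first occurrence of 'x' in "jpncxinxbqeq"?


Input string: 'jpncxinxbqeq'
Target: 'x'
Scanning left to right: s[0]='j', s[1]='p', s[2]='n', s[3]='c', s[4]='x'
First match at index: 4


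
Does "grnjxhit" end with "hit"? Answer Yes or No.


Input string: 'grnjxhit'
Suffix to check: 'hit'
Last 3 characters of input: 'hit'
Match: True
Result: Yes


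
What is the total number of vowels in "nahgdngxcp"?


Input string: 'nahgdngxcp'
Operation: count vowels (a, e, i, o, u)
Scan: s[0]='n', s[1]='a' (vowel), s[2]='h', s[3]='g', s[4]='d', s[5]='n', s[6]='g', s[7]='x', s[8]='c', s[9]='p'
Vowels found: 1
Result: 1


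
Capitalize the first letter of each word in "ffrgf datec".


Input string: 'ffrgf datec'
Operation: capitalize first letter of each word
Word transformations: 'ffrgf'->'Ffrgf', 'datec'->'Datec'
Result: Ffrgf Datec
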